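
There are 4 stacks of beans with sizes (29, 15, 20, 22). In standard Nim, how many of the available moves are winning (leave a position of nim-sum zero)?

3

Nim-sum: 29 XOR 15 XOR 20 XOR 22 = 16.
The overall nim-sum is X = 16. A stack of size p has a winning move iff p XOR X < p (reduce it to p XOR X).
  29: 29 XOR 16 = 13 < 29 — winning move (to 13).
  15: 15 XOR 16 = 31 ≥ 15 — no move.
  20: 20 XOR 16 = 4 < 20 — winning move (to 4).
  22: 22 XOR 16 = 6 < 22 — winning move (to 6).
That gives 3 winning moves.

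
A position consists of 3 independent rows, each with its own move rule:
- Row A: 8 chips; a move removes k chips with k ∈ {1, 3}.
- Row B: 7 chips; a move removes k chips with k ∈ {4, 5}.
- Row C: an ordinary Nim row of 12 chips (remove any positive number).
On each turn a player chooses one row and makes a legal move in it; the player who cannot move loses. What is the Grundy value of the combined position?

For row A, compute g(0), g(1), … with moves {1, 3}:
g(0) = mex{} = 0
g(1) = mex{0} = 1
g(2) = mex{1} = 0
g(3) = mex{0} = 1
g(4) = mex{1} = 0
g(5) = mex{0} = 1
g(6) = mex{1} = 0
g(7) = mex{0} = 1
g(8) = mex{1} = 0
So g(8) = 0.
Build the Grundy sequence for row B with g(k) = mex{g(k−s) : s ∈ {4, 5}, s ≤ k}:
g(0) = mex{} = 0
g(1) = mex{} = 0
g(2) = mex{} = 0
g(3) = mex{} = 0
g(4) = mex{0} = 1
g(5) = mex{0} = 1
g(6) = mex{0} = 1
g(7) = mex{0} = 1
So g(7) = 1.
Row C is a plain Nim row of size 12, so its Grundy value is 12.
The value of a disjunctive sum is the nim-sum of the parts.
Combined value = 0 ⊕ 1 ⊕ 12 = 13.

13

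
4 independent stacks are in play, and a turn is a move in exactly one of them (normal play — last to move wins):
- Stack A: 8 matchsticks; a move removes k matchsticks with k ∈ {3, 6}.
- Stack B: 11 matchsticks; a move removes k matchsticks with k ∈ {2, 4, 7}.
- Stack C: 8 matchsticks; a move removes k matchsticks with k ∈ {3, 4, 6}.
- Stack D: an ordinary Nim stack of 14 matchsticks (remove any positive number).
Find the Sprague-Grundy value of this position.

Grundy values for stack A (subtraction set {3, 6}):
g(0) = mex{} = 0
g(1) = mex{} = 0
g(2) = mex{} = 0
g(3) = mex{0} = 1
g(4) = mex{0} = 1
g(5) = mex{0} = 1
g(6) = mex{0,1} = 2
g(7) = mex{0,1} = 2
g(8) = mex{0,1} = 2
So g(8) = 2.
For stack B, compute g(0), g(1), … with moves {2, 4, 7}:
k:     0  1  2  3  4  5  6  7  8  9 10 11
g(k):  0  0  1  1  2  2  0  3  1  0  2  1
So g(11) = 1.
For stack C, compute g(0), g(1), … with moves {3, 4, 6}:
k:     0  1  2  3  4  5  6  7  8
g(k):  0  0  0  1  1  1  2  2  2
So g(8) = 2.
Stack D is a plain Nim stack of size 14, so its Grundy value is 14.
By the Sprague-Grundy theorem, the Grundy value of a sum of independent games is the XOR of the component values.
Combined value = 2 XOR 1 XOR 2 XOR 14 = 15.

15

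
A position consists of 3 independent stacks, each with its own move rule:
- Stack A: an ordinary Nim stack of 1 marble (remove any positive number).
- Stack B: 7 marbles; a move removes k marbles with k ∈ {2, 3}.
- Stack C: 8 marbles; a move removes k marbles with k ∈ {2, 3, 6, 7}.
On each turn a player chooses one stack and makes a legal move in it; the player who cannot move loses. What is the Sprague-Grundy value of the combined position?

Stack A is a plain Nim stack of size 1, so its Grundy value is 1.
Grundy values for stack B (subtraction set {2, 3}):
k:     0  1  2  3  4  5  6  7
g(k):  0  0  1  1  2  0  0  1
So g(7) = 1.
Build the Grundy sequence for stack C with g(k) = mex{g(k−s) : s ∈ {2, 3, 6, 7}, s ≤ k}:
k:     0  1  2  3  4  5  6  7  8
g(k):  0  0  1  1  2  0  3  1  2
So g(8) = 2.
The value of a disjunctive sum is the nim-sum of the parts.
Combined value = 1 ⊕ 1 ⊕ 2 = 2.

2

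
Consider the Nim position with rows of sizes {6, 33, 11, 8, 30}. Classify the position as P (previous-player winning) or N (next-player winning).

N-position

Nim-sum: 6 ^ 33 ^ 11 ^ 8 ^ 30 = 58.
The nim-sum is 58 ≠ 0, so this is an N-position: the player to move can win.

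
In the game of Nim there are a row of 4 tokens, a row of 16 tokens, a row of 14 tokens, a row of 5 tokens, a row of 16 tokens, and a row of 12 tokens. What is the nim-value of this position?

3

In binary:
  00100  (4)
  10000  (16)
  01110  (14)
  00101  (5)
  10000  (16)
  01100  (12)
  -----
  00011  (3)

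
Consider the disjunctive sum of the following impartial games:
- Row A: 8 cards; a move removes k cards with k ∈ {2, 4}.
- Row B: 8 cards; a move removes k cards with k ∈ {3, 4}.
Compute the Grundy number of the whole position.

For row A, compute g(0), g(1), … with moves {2, 4}:
k:     0  1  2  3  4  5  6  7  8
g(k):  0  0  1  1  2  2  0  0  1
So g(8) = 1.
Grundy values for row B (subtraction set {3, 4}):
k:     0  1  2  3  4  5  6  7  8
g(k):  0  0  0  1  1  1  2  0  0
So g(8) = 0.
The value of a disjunctive sum is the nim-sum of the parts.
Combined value = 1 ⊕ 0 = 1.

1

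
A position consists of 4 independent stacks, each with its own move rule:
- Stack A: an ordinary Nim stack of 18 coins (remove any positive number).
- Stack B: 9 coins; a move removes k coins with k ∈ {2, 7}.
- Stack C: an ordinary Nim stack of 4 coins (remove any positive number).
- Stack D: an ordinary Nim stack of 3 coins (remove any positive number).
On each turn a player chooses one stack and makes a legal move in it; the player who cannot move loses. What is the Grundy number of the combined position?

Stack A is a plain Nim stack of size 18, so its Grundy value is 18.
For stack B, compute g(0), g(1), … with moves {2, 7}:
k:     0  1  2  3  4  5  6  7  8  9
g(k):  0  0  1  1  0  0  1  1  2  0
So g(9) = 0.
Stack C is a plain Nim stack of size 4, so its Grundy value is 4.
Stack D is a plain Nim stack of size 3, so its Grundy value is 3.
By the Sprague-Grundy theorem, the Grundy value of a sum of independent games is the XOR of the component values.
Combined value = 18 ⊕ 0 ⊕ 4 ⊕ 3 = 21.

21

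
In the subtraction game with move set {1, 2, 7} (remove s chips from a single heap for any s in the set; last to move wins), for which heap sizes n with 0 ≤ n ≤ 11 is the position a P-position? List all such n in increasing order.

0, 3, 6, 9

Compute g(0), g(1), … for moves {1, 2, 7}:
k:     0  1  2  3  4  5  6  7  8  9 10 11
g(k):  0  1  2  0  1  2  0  1  2  0  1  2
The P-positions (g = 0) in 0..11 are 0, 3, 6, 9.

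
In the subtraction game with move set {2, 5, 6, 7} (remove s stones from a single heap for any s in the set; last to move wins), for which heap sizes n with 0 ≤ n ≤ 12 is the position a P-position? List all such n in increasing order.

Build the Grundy sequence with g(k) = mex{g(k−s) : s ∈ {2, 5, 6, 7}, s ≤ k}:
g(0) = mex{} = 0
g(1) = mex{} = 0
g(2) = mex{0} = 1
g(3) = mex{0} = 1
g(4) = mex{1} = 0
g(5) = mex{0,1} = 2
g(6) = mex{0} = 1
g(7) = mex{0,1,2} = 3
g(8) = mex{0,1} = 2
g(9) = mex{0,1,3} = 2
g(10) = mex{0,1,2} = 3
g(11) = mex{0,1,2} = 3
g(12) = mex{1,2,3} = 0
The P-positions (g = 0) in 0..12 are 0, 1, 4, 12.

0, 1, 4, 12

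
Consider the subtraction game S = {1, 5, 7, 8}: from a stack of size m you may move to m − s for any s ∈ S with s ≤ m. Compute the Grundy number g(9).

Grundy values for subtraction set {1, 5, 7, 8}:
k:     0  1  2  3  4  5  6  7  8  9
g(k):  0  1  0  1  0  1  0  1  2  3
So g(9) = 3.

3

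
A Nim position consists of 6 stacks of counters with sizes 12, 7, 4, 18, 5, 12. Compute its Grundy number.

20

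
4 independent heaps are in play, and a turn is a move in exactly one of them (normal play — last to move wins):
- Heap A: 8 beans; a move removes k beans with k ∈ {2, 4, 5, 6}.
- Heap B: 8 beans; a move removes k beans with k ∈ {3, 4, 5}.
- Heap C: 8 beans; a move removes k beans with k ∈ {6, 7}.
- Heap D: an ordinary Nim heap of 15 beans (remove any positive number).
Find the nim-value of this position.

14

Build the Grundy sequence for heap A with g(k) = mex{g(k−s) : s ∈ {2, 4, 5, 6}, s ≤ k}:
g(0) = mex{} = 0
g(1) = mex{} = 0
g(2) = mex{0} = 1
g(3) = mex{0} = 1
g(4) = mex{0,1} = 2
g(5) = mex{0,1} = 2
g(6) = mex{0,1,2} = 3
g(7) = mex{0,1,2} = 3
g(8) = mex{1,2,3} = 0
So g(8) = 0.
For heap B, compute g(0), g(1), … with moves {3, 4, 5}:
g(0) = mex{} = 0
g(1) = mex{} = 0
g(2) = mex{} = 0
g(3) = mex{0} = 1
g(4) = mex{0} = 1
g(5) = mex{0} = 1
g(6) = mex{0,1} = 2
g(7) = mex{0,1} = 2
g(8) = mex{1} = 0
So g(8) = 0.
Build the Grundy sequence for heap C with g(k) = mex{g(k−s) : s ∈ {6, 7}, s ≤ k}:
k:     0  1  2  3  4  5  6  7  8
g(k):  0  0  0  0  0  0  1  1  1
So g(8) = 1.
Heap D is a plain Nim heap of size 15, so its Grundy value is 15.
By the Sprague-Grundy theorem, the Grundy value of a sum of independent games is the XOR of the component values.
Combined value = 0 ⊕ 0 ⊕ 1 ⊕ 15 = 14.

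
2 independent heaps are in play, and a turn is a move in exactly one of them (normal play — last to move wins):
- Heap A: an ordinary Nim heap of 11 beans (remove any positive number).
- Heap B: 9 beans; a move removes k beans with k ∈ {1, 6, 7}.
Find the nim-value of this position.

8

Heap A is a plain Nim heap of size 11, so its Grundy value is 11.
Build the Grundy sequence for heap B with g(k) = mex{g(k−s) : s ∈ {1, 6, 7}, s ≤ k}:
k:     0  1  2  3  4  5  6  7  8  9
g(k):  0  1  0  1  0  1  2  3  2  3
So g(9) = 3.
By the Sprague-Grundy theorem, the Grundy value of a sum of independent games is the XOR of the component values.
Combined value = 11 ⊕ 3 = 8.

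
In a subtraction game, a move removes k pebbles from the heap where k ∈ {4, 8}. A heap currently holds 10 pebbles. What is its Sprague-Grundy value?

Build the Grundy sequence with g(k) = mex{g(k−s) : s ∈ {4, 8}, s ≤ k}:
k:     0  1  2  3  4  5  6  7  8  9 10
g(k):  0  0  0  0  1  1  1  1  2  2  2
So g(10) = 2.

2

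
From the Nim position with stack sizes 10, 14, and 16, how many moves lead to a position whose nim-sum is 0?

1

Write each in binary and XOR column by column:
  01010  (10)
  01110  (14)
  10000  (16)
  -----
  10100  (20)
The overall nim-sum is X = 20. A stack of size p has a winning move iff p XOR X < p (reduce it to p XOR X).
  10: 10 XOR 20 = 30 ≥ 10 — no move.
  14: 14 XOR 20 = 26 ≥ 14 — no move.
  16: 16 XOR 20 = 4 < 16 — winning move (to 4).
That gives 1 winning move.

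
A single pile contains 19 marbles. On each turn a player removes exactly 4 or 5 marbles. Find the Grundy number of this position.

Grundy values for subtraction set {4, 5}:
k:     0  1  2  3  4  5  6  7  8  9 10 11 12 13 14 15 16 17 18 19
g(k):  0  0  0  0  1  1  1  1  2  0  0  0  0  1  1  1  1  2  0  0
So g(19) = 0.

0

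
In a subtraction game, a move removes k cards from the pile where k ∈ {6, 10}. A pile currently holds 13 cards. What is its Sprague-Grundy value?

2

Grundy values for subtraction set {6, 10}:
g(0) = mex{} = 0
g(1) = mex{} = 0
g(2) = mex{} = 0
g(3) = mex{} = 0
g(4) = mex{} = 0
g(5) = mex{} = 0
g(6) = mex{0} = 1
g(7) = mex{0} = 1
g(8) = mex{0} = 1
g(9) = mex{0} = 1
g(10) = mex{0} = 1
g(11) = mex{0} = 1
g(12) = mex{0,1} = 2
g(13) = mex{0,1} = 2
So g(13) = 2.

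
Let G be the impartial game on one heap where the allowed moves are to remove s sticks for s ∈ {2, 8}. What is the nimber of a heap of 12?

1

Build the Grundy sequence with g(k) = mex{g(k−s) : s ∈ {2, 8}, s ≤ k}:
k:     0  1  2  3  4  5  6  7  8  9 10 11 12
g(k):  0  0  1  1  0  0  1  1  2  2  0  0  1
So g(12) = 1.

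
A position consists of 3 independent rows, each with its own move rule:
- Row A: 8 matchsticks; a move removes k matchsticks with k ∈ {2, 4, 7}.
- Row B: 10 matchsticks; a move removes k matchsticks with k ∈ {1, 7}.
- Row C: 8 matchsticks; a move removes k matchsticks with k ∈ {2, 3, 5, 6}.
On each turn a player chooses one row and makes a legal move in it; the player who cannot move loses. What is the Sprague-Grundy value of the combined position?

1

Build the Grundy sequence for row A with g(k) = mex{g(k−s) : s ∈ {2, 4, 7}, s ≤ k}:
g(0) = mex{} = 0
g(1) = mex{} = 0
g(2) = mex{0} = 1
g(3) = mex{0} = 1
g(4) = mex{0,1} = 2
g(5) = mex{0,1} = 2
g(6) = mex{1,2} = 0
g(7) = mex{0,1,2} = 3
g(8) = mex{0,2} = 1
So g(8) = 1.
Grundy values for row B (subtraction set {1, 7}):
k:     0  1  2  3  4  5  6  7  8  9 10
g(k):  0  1  0  1  0  1  0  1  0  1  0
So g(10) = 0.
For row C, compute g(0), g(1), … with moves {2, 3, 5, 6}:
g(0) = mex{} = 0
g(1) = mex{} = 0
g(2) = mex{0} = 1
g(3) = mex{0} = 1
g(4) = mex{0,1} = 2
g(5) = mex{0,1} = 2
g(6) = mex{0,1,2} = 3
g(7) = mex{0,1,2} = 3
g(8) = mex{1,2,3} = 0
So g(8) = 0.
By the Sprague-Grundy theorem, the Grundy value of a sum of independent games is the XOR of the component values.
Combined value = 1 XOR 0 XOR 0 = 1.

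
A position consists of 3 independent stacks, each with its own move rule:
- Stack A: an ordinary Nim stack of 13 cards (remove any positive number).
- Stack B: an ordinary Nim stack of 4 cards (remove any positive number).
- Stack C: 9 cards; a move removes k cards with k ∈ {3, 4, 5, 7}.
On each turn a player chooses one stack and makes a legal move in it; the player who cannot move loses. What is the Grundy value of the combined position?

Stack A is a plain Nim stack of size 13, so its Grundy value is 13.
Stack B is a plain Nim stack of size 4, so its Grundy value is 4.
Grundy values for stack C (subtraction set {3, 4, 5, 7}):
k:     0  1  2  3  4  5  6  7  8  9
g(k):  0  0  0  1  1  1  2  2  2  3
So g(9) = 3.
By the Sprague-Grundy theorem, the Grundy value of a sum of independent games is the XOR of the component values.
Combined value = 13 ⊕ 4 ⊕ 3 = 10.

10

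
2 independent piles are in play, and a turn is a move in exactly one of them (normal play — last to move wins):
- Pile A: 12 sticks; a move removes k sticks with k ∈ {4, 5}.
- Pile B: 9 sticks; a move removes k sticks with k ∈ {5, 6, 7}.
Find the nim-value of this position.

1

Build the Grundy sequence for pile A with g(k) = mex{g(k−s) : s ∈ {4, 5}, s ≤ k}:
g(0) = mex{} = 0
g(1) = mex{} = 0
g(2) = mex{} = 0
g(3) = mex{} = 0
g(4) = mex{0} = 1
g(5) = mex{0} = 1
g(6) = mex{0} = 1
g(7) = mex{0} = 1
g(8) = mex{0,1} = 2
g(9) = mex{1} = 0
g(10) = mex{1} = 0
g(11) = mex{1} = 0
g(12) = mex{1,2} = 0
So g(12) = 0.
Build the Grundy sequence for pile B with g(k) = mex{g(k−s) : s ∈ {5, 6, 7}, s ≤ k}:
k:     0  1  2  3  4  5  6  7  8  9
g(k):  0  0  0  0  0  1  1  1  1  1
So g(9) = 1.
The value of a disjunctive sum is the nim-sum of the parts.
Combined value = 0 XOR 1 = 1.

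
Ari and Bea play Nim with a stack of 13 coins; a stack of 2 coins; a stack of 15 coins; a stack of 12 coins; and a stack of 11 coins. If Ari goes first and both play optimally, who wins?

Bitwise XOR of the heap sizes:
  1101  (13)
  0010  (2)
  1111  (15)
  1100  (12)
  1011  (11)
  ----
  0111  (7)
The nim-sum is 7 ≠ 0, so this is an N-position: the player to move can win; Ari has a winning move.

Ari wins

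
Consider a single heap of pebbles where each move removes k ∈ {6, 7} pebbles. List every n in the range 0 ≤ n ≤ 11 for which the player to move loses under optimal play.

0, 1, 2, 3, 4, 5

Build the Grundy sequence with g(k) = mex{g(k−s) : s ∈ {6, 7}, s ≤ k}:
g(0) = mex{} = 0
g(1) = mex{} = 0
g(2) = mex{} = 0
g(3) = mex{} = 0
g(4) = mex{} = 0
g(5) = mex{} = 0
g(6) = mex{0} = 1
g(7) = mex{0} = 1
g(8) = mex{0} = 1
g(9) = mex{0} = 1
g(10) = mex{0} = 1
g(11) = mex{0} = 1
The P-positions (g = 0) in 0..11 are 0, 1, 2, 3, 4, 5.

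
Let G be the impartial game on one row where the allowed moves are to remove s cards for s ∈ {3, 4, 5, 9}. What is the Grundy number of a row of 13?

Compute g(0), g(1), … for moves {3, 4, 5, 9}:
k:     0  1  2  3  4  5  6  7  8  9 10 11 12 13
g(k):  0  0  0  1  1  1  2  2  0  3  3  1  4  2
So g(13) = 2.

2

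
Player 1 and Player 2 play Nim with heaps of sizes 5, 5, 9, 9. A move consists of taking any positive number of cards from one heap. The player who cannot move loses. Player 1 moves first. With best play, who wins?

Player 2 wins

Nim-sum: 5 ^ 5 ^ 9 ^ 9 = 0.
The nim-sum is 0, so this is a P-position: the player to move is in a losing position under optimal play; Player 1 is about to move from it and so loses — Player 2 wins.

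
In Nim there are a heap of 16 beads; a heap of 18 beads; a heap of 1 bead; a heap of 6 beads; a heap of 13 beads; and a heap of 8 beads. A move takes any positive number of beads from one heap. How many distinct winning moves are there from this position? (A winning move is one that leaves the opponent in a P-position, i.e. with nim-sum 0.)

0

Compute the nim-sum pairwise:
16 ⊕ 18 = 2
2 ⊕ 1 = 3
3 ⊕ 6 = 5
5 ⊕ 13 = 8
8 ⊕ 8 = 0
The nim-sum is already 0, so every move leaves a nonzero nim-sum — there are no winning moves.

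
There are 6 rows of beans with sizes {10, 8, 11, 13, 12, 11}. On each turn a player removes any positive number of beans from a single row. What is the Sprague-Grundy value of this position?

3

Write each in binary and XOR column by column:
  1010  (10)
  1000  (8)
  1011  (11)
  1101  (13)
  1100  (12)
  1011  (11)
  ----
  0011  (3)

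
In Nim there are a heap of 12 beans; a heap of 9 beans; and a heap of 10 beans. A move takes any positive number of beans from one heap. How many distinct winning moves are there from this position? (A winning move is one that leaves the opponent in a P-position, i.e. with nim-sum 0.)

3

Write each in binary and XOR column by column:
  1100  (12)
  1001  (9)
  1010  (10)
  ----
  1111  (15)
The overall nim-sum is X = 15. A heap of size p has a winning move iff p XOR X < p (reduce it to p XOR X).
  12: 12 XOR 15 = 3 < 12 — winning move (to 3).
  9: 9 XOR 15 = 6 < 9 — winning move (to 6).
  10: 10 XOR 15 = 5 < 10 — winning move (to 5).
That gives 3 winning moves.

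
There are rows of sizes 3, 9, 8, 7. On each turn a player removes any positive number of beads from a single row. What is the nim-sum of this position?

5

Compute the nim-sum pairwise:
3 ^ 9 = 10
10 ^ 8 = 2
2 ^ 7 = 5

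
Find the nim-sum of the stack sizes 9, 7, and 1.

15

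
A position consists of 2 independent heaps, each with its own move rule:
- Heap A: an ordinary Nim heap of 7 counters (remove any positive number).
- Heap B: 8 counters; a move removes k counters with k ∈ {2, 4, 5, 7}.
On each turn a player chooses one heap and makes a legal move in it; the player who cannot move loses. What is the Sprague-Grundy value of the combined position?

3

Heap A is a plain Nim heap of size 7, so its Grundy value is 7.
For heap B, compute g(0), g(1), … with moves {2, 4, 5, 7}:
g(0) = mex{} = 0
g(1) = mex{} = 0
g(2) = mex{0} = 1
g(3) = mex{0} = 1
g(4) = mex{0,1} = 2
g(5) = mex{0,1} = 2
g(6) = mex{0,1,2} = 3
g(7) = mex{0,1,2} = 3
g(8) = mex{0,1,2,3} = 4
So g(8) = 4.
By the Sprague-Grundy theorem, the Grundy value of a sum of independent games is the XOR of the component values.
Combined value = 7 ⊕ 4 = 3.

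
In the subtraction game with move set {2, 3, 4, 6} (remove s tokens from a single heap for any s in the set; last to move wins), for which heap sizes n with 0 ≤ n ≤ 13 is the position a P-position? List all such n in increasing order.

0, 1, 8, 9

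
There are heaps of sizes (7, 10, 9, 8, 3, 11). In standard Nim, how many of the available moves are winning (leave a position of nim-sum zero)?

1

In binary:
  0111  (7)
  1010  (10)
  1001  (9)
  1000  (8)
  0011  (3)
  1011  (11)
  ----
  0100  (4)
The overall nim-sum is X = 4. A heap of size p has a winning move iff p XOR X < p (reduce it to p XOR X).
  7: 7 XOR 4 = 3 < 7 — winning move (to 3).
  10: 10 XOR 4 = 14 ≥ 10 — no move.
  9: 9 XOR 4 = 13 ≥ 9 — no move.
  8: 8 XOR 4 = 12 ≥ 8 — no move.
  3: 3 XOR 4 = 7 ≥ 3 — no move.
  11: 11 XOR 4 = 15 ≥ 11 — no move.
That gives 1 winning move.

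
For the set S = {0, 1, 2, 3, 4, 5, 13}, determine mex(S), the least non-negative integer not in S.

The values 0, 1, 2, 3, 4, 5 are all present; 6 is the first non-negative integer missing from the set.

6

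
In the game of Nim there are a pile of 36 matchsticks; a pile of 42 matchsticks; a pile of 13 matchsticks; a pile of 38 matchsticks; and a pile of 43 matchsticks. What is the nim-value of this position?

Nim-sum: 36 ^ 42 ^ 13 ^ 38 ^ 43 = 14.

14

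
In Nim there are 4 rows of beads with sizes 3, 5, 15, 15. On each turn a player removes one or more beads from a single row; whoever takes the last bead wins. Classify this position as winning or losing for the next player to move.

Winning position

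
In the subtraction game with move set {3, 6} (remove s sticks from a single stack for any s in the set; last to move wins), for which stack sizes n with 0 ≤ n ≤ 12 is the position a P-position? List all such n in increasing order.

Compute g(0), g(1), … for moves {3, 6}:
k:     0  1  2  3  4  5  6  7  8  9 10 11 12
g(k):  0  0  0  1  1  1  2  2  2  0  0  0  1
The P-positions (g = 0) in 0..12 are 0, 1, 2, 9, 10, 11.

0, 1, 2, 9, 10, 11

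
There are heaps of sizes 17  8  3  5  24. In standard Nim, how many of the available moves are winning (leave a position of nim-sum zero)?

Bitwise XOR of the heap sizes:
  10001  (17)
  01000  (8)
  00011  (3)
  00101  (5)
  11000  (24)
  -----
  00111  (7)
The overall nim-sum is X = 7. A heap of size p has a winning move iff p XOR X < p (reduce it to p XOR X).
  17: 17 XOR 7 = 22 ≥ 17 — no move.
  8: 8 XOR 7 = 15 ≥ 8 — no move.
  3: 3 XOR 7 = 4 ≥ 3 — no move.
  5: 5 XOR 7 = 2 < 5 — winning move (to 2).
  24: 24 XOR 7 = 31 ≥ 24 — no move.
That gives 1 winning move.

1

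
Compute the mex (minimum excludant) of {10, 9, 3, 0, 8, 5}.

0 is in the set but 1 is not, so the mex is 1.

1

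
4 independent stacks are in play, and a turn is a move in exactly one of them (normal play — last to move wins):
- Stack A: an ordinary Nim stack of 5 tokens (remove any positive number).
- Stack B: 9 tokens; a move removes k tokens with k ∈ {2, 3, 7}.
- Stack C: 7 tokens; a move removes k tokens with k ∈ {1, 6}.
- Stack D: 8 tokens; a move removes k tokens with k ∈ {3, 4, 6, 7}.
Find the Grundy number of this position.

5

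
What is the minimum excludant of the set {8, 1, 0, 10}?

The values 0, 1 are all present; 2 is the first non-negative integer missing from the set.

2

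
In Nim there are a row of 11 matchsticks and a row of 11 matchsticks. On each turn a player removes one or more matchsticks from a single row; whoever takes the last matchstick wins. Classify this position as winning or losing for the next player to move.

Compute the nim-sum pairwise:
11 ⊕ 11 = 0
The nim-sum is 0, so this is a P-position: the player to move is in a losing position under optimal play.

Losing position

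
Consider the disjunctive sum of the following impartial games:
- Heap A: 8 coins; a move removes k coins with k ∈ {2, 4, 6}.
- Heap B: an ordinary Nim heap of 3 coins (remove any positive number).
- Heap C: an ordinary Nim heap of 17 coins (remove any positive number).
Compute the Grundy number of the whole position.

For heap A, compute g(0), g(1), … with moves {2, 4, 6}:
g(0) = mex{} = 0
g(1) = mex{} = 0
g(2) = mex{0} = 1
g(3) = mex{0} = 1
g(4) = mex{0,1} = 2
g(5) = mex{0,1} = 2
g(6) = mex{0,1,2} = 3
g(7) = mex{0,1,2} = 3
g(8) = mex{1,2,3} = 0
So g(8) = 0.
Heap B is a plain Nim heap of size 3, so its Grundy value is 3.
Heap C is a plain Nim heap of size 17, so its Grundy value is 17.
By the Sprague-Grundy theorem, the Grundy value of a sum of independent games is the XOR of the component values.
Combined value = 0 XOR 3 XOR 17 = 18.

18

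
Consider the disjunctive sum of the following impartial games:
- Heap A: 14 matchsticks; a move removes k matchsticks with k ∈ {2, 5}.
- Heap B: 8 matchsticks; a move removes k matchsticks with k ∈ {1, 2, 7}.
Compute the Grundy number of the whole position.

2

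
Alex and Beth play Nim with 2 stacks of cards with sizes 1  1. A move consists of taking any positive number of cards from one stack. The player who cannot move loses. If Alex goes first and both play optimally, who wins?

Beth wins

Compute the nim-sum pairwise:
1 XOR 1 = 0
The nim-sum is 0, so this is a P-position: the player to move is in a losing position under optimal play; Alex is about to move from it and so loses — Beth wins.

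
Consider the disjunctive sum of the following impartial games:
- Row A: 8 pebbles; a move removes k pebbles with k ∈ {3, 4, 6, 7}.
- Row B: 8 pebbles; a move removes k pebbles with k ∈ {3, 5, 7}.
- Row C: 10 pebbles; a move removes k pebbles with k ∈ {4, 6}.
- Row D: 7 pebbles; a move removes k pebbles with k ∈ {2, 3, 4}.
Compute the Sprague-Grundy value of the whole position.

0

Grundy values for row A (subtraction set {3, 4, 6, 7}):
k:     0  1  2  3  4  5  6  7  8
g(k):  0  0  0  1  1  1  2  2  2
So g(8) = 2.
Build the Grundy sequence for row B with g(k) = mex{g(k−s) : s ∈ {3, 5, 7}, s ≤ k}:
k:     0  1  2  3  4  5  6  7  8
g(k):  0  0  0  1  1  1  2  2  2
So g(8) = 2.
Build the Grundy sequence for row C with g(k) = mex{g(k−s) : s ∈ {4, 6}, s ≤ k}:
g(0) = mex{} = 0
g(1) = mex{} = 0
g(2) = mex{} = 0
g(3) = mex{} = 0
g(4) = mex{0} = 1
g(5) = mex{0} = 1
g(6) = mex{0} = 1
g(7) = mex{0} = 1
g(8) = mex{0,1} = 2
g(9) = mex{0,1} = 2
g(10) = mex{1} = 0
So g(10) = 0.
Grundy values for row D (subtraction set {2, 3, 4}):
g(0) = mex{} = 0
g(1) = mex{} = 0
g(2) = mex{0} = 1
g(3) = mex{0} = 1
g(4) = mex{0,1} = 2
g(5) = mex{0,1} = 2
g(6) = mex{1,2} = 0
g(7) = mex{1,2} = 0
So g(7) = 0.
By the Sprague-Grundy theorem, the Grundy value of a sum of independent games is the XOR of the component values.
Combined value = 2 ⊕ 2 ⊕ 0 ⊕ 0 = 0.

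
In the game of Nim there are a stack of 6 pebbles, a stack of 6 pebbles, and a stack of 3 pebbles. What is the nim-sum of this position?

Bitwise XOR of the heap sizes:
  110  (6)
  110  (6)
  011  (3)
  ---
  011  (3)

3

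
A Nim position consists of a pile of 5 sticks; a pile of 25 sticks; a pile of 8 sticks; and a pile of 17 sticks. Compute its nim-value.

5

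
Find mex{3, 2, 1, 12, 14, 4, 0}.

5

The values 0, 1, 2, 3, 4 are all present; 5 is the first non-negative integer missing from the set.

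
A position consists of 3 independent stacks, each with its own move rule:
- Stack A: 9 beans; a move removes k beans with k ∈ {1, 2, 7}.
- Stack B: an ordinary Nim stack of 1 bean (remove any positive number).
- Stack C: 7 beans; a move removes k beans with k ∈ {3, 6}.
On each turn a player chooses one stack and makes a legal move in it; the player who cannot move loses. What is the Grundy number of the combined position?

3

Build the Grundy sequence for stack A with g(k) = mex{g(k−s) : s ∈ {1, 2, 7}, s ≤ k}:
g(0) = mex{} = 0
g(1) = mex{0} = 1
g(2) = mex{0,1} = 2
g(3) = mex{1,2} = 0
g(4) = mex{0,2} = 1
g(5) = mex{0,1} = 2
g(6) = mex{1,2} = 0
g(7) = mex{0,2} = 1
g(8) = mex{0,1} = 2
g(9) = mex{1,2} = 0
So g(9) = 0.
Stack B is a plain Nim stack of size 1, so its Grundy value is 1.
Build the Grundy sequence for stack C with g(k) = mex{g(k−s) : s ∈ {3, 6}, s ≤ k}:
k:     0  1  2  3  4  5  6  7
g(k):  0  0  0  1  1  1  2  2
So g(7) = 2.
By the Sprague-Grundy theorem, the Grundy value of a sum of independent games is the XOR of the component values.
Combined value = 0 XOR 1 XOR 2 = 3.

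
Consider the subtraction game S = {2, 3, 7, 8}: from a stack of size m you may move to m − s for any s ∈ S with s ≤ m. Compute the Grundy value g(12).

Compute g(0), g(1), … for moves {2, 3, 7, 8}:
k:     0  1  2  3  4  5  6  7  8  9 10 11 12
g(k):  0  0  1  1  2  0  0  1  1  2  0  0  1
So g(12) = 1.

1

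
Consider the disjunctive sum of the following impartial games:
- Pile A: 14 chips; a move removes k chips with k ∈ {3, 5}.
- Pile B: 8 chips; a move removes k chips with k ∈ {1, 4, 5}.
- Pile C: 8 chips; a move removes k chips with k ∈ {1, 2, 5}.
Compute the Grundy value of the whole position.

Build the Grundy sequence for pile A with g(k) = mex{g(k−s) : s ∈ {3, 5}, s ≤ k}:
g(0) = mex{} = 0
g(1) = mex{} = 0
g(2) = mex{} = 0
g(3) = mex{0} = 1
g(4) = mex{0} = 1
g(5) = mex{0} = 1
g(6) = mex{0,1} = 2
g(7) = mex{0,1} = 2
g(8) = mex{1} = 0
g(9) = mex{1,2} = 0
g(10) = mex{1,2} = 0
g(11) = mex{0,2} = 1
g(12) = mex{0,2} = 1
g(13) = mex{0} = 1
g(14) = mex{0,1} = 2
So g(14) = 2.
Build the Grundy sequence for pile B with g(k) = mex{g(k−s) : s ∈ {1, 4, 5}, s ≤ k}:
k:     0  1  2  3  4  5  6  7  8
g(k):  0  1  0  1  2  3  2  3  0
So g(8) = 0.
For pile C, compute g(0), g(1), … with moves {1, 2, 5}:
g(0) = mex{} = 0
g(1) = mex{0} = 1
g(2) = mex{0,1} = 2
g(3) = mex{1,2} = 0
g(4) = mex{0,2} = 1
g(5) = mex{0,1} = 2
g(6) = mex{1,2} = 0
g(7) = mex{0,2} = 1
g(8) = mex{0,1} = 2
So g(8) = 2.
By the Sprague-Grundy theorem, the Grundy value of a sum of independent games is the XOR of the component values.
Combined value = 2 XOR 0 XOR 2 = 0.

0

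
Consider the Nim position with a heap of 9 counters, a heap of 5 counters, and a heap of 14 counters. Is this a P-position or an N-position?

Write each in binary and XOR column by column:
  1001  (9)
  0101  (5)
  1110  (14)
  ----
  0010  (2)
The nim-sum is 2 ≠ 0, so this is an N-position: the player to move can win.

N-position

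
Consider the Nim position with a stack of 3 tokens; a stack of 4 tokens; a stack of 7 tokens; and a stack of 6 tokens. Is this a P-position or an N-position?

N-position

Compute the nim-sum pairwise:
3 ⊕ 4 = 7
7 ⊕ 7 = 0
0 ⊕ 6 = 6
The nim-sum is 6 ≠ 0, so this is an N-position: the player to move can win.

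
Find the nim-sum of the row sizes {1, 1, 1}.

1

Compute the nim-sum pairwise:
1 ^ 1 = 0
0 ^ 1 = 1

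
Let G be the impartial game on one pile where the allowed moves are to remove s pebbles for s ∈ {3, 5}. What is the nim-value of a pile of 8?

Build the Grundy sequence with g(k) = mex{g(k−s) : s ∈ {3, 5}, s ≤ k}:
k:     0  1  2  3  4  5  6  7  8
g(k):  0  0  0  1  1  1  2  2  0
So g(8) = 0.

0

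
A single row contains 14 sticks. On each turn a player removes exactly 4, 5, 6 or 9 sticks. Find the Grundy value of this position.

Build the Grundy sequence with g(k) = mex{g(k−s) : s ∈ {4, 5, 6, 9}, s ≤ k}:
g(0) = mex{} = 0
g(1) = mex{} = 0
g(2) = mex{} = 0
g(3) = mex{} = 0
g(4) = mex{0} = 1
g(5) = mex{0} = 1
g(6) = mex{0} = 1
g(7) = mex{0} = 1
g(8) = mex{0,1} = 2
g(9) = mex{0,1} = 2
g(10) = mex{0,1} = 2
g(11) = mex{0,1} = 2
g(12) = mex{0,1,2} = 3
g(13) = mex{1,2} = 0
g(14) = mex{1,2} = 0
So g(14) = 0.

0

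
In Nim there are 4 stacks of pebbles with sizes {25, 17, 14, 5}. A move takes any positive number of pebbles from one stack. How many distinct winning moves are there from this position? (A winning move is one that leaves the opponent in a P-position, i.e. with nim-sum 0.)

Compute the nim-sum pairwise:
25 ⊕ 17 = 8
8 ⊕ 14 = 6
6 ⊕ 5 = 3
The overall nim-sum is X = 3. A stack of size p has a winning move iff p XOR X < p (reduce it to p XOR X).
  25: 25 XOR 3 = 26 ≥ 25 — no move.
  17: 17 XOR 3 = 18 ≥ 17 — no move.
  14: 14 XOR 3 = 13 < 14 — winning move (to 13).
  5: 5 XOR 3 = 6 ≥ 5 — no move.
That gives 1 winning move.

1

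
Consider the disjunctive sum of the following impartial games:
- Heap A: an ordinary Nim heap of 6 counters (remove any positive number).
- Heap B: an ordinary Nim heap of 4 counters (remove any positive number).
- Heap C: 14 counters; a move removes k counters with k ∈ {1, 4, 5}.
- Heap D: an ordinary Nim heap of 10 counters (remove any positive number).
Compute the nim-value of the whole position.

Heap A is a plain Nim heap of size 6, so its Grundy value is 6.
Heap B is a plain Nim heap of size 4, so its Grundy value is 4.
Grundy values for heap C (subtraction set {1, 4, 5}):
k:     0  1  2  3  4  5  6  7  8  9 10 11 12 13 14
g(k):  0  1  0  1  2  3  2  3  0  1  0  1  2  3  2
So g(14) = 2.
Heap D is a plain Nim heap of size 10, so its Grundy value is 10.
By the Sprague-Grundy theorem, the Grundy value of a sum of independent games is the XOR of the component values.
Combined value = 6 ⊕ 4 ⊕ 2 ⊕ 10 = 10.

10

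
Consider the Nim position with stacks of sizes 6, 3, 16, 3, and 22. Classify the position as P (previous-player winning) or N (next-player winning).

Bitwise XOR of the heap sizes:
  00110  (6)
  00011  (3)
  10000  (16)
  00011  (3)
  10110  (22)
  -----
  00000  (0)
The nim-sum is 0, so this is a P-position: the player to move is in a losing position under optimal play.

P-position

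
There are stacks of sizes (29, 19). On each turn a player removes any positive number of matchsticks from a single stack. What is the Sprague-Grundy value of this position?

Write each in binary and XOR column by column:
  11101  (29)
  10011  (19)
  -----
  01110  (14)

14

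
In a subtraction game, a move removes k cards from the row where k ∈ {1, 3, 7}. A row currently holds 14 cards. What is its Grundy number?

0

Build the Grundy sequence with g(k) = mex{g(k−s) : s ∈ {1, 3, 7}, s ≤ k}:
g(0) = mex{} = 0
g(1) = mex{0} = 1
g(2) = mex{1} = 0
g(3) = mex{0} = 1
g(4) = mex{1} = 0
g(5) = mex{0} = 1
g(6) = mex{1} = 0
g(7) = mex{0} = 1
g(8) = mex{1} = 0
g(9) = mex{0} = 1
g(10) = mex{1} = 0
g(11) = mex{0} = 1
g(12) = mex{1} = 0
g(13) = mex{0} = 1
g(14) = mex{1} = 0
So g(14) = 0.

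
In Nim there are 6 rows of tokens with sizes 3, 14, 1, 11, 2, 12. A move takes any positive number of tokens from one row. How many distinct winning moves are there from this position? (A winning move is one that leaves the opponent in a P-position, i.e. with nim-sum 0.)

3

Compute the nim-sum pairwise:
3 ⊕ 14 = 13
13 ⊕ 1 = 12
12 ⊕ 11 = 7
7 ⊕ 2 = 5
5 ⊕ 12 = 9
The overall nim-sum is X = 9. A row of size p has a winning move iff p XOR X < p (reduce it to p XOR X).
  3: 3 XOR 9 = 10 ≥ 3 — no move.
  14: 14 XOR 9 = 7 < 14 — winning move (to 7).
  1: 1 XOR 9 = 8 ≥ 1 — no move.
  11: 11 XOR 9 = 2 < 11 — winning move (to 2).
  2: 2 XOR 9 = 11 ≥ 2 — no move.
  12: 12 XOR 9 = 5 < 12 — winning move (to 5).
That gives 3 winning moves.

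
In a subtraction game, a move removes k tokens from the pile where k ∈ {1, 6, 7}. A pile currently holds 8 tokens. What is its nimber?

Build the Grundy sequence with g(k) = mex{g(k−s) : s ∈ {1, 6, 7}, s ≤ k}:
k:     0  1  2  3  4  5  6  7  8
g(k):  0  1  0  1  0  1  2  3  2
So g(8) = 2.

2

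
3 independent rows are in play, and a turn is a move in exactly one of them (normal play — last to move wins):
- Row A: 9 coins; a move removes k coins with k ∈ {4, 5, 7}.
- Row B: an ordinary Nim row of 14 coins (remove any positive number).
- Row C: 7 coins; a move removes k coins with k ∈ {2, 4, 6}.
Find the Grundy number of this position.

For row A, compute g(0), g(1), … with moves {4, 5, 7}:
g(0) = mex{} = 0
g(1) = mex{} = 0
g(2) = mex{} = 0
g(3) = mex{} = 0
g(4) = mex{0} = 1
g(5) = mex{0} = 1
g(6) = mex{0} = 1
g(7) = mex{0} = 1
g(8) = mex{0,1} = 2
g(9) = mex{0,1} = 2
So g(9) = 2.
Row B is a plain Nim row of size 14, so its Grundy value is 14.
Grundy values for row C (subtraction set {2, 4, 6}):
k:     0  1  2  3  4  5  6  7
g(k):  0  0  1  1  2  2  3  3
So g(7) = 3.
By the Sprague-Grundy theorem, the Grundy value of a sum of independent games is the XOR of the component values.
Combined value = 2 ⊕ 14 ⊕ 3 = 15.

15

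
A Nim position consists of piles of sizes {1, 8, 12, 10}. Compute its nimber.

15

Nim-sum: 1 ^ 8 ^ 12 ^ 10 = 15.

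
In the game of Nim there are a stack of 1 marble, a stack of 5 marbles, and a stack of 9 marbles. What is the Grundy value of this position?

13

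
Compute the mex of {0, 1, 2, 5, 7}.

The values 0, 1, 2 are all present; 3 is the first non-negative integer missing from the set.

3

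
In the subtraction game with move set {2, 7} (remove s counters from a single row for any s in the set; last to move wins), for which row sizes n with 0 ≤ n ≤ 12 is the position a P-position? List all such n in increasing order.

Compute g(0), g(1), … for moves {2, 7}:
k:     0  1  2  3  4  5  6  7  8  9 10 11 12
g(k):  0  0  1  1  0  0  1  1  2  0  0  1  1
The P-positions (g = 0) in 0..12 are 0, 1, 4, 5, 9, 10.

0, 1, 4, 5, 9, 10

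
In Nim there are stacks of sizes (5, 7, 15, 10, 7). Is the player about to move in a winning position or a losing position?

Losing position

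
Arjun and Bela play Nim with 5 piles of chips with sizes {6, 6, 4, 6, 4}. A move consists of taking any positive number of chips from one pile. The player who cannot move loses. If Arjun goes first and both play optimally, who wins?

Compute the nim-sum pairwise:
6 ⊕ 6 = 0
0 ⊕ 4 = 4
4 ⊕ 6 = 2
2 ⊕ 4 = 6
The nim-sum is 6 ≠ 0, so this is an N-position: the player to move can win; Arjun has a winning move.

Arjun wins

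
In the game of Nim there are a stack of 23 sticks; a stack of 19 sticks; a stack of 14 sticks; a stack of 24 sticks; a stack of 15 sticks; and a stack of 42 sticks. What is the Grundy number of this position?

55

Nim-sum: 23 ^ 19 ^ 14 ^ 24 ^ 15 ^ 42 = 55.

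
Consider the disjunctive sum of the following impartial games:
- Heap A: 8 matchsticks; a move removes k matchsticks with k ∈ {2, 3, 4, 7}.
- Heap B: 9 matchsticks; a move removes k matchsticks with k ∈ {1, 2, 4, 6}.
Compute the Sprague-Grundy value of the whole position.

For heap A, compute g(0), g(1), … with moves {2, 3, 4, 7}:
g(0) = mex{} = 0
g(1) = mex{} = 0
g(2) = mex{0} = 1
g(3) = mex{0} = 1
g(4) = mex{0,1} = 2
g(5) = mex{0,1} = 2
g(6) = mex{1,2} = 0
g(7) = mex{0,1,2} = 3
g(8) = mex{0,2} = 1
So g(8) = 1.
Grundy values for heap B (subtraction set {1, 2, 4, 6}):
k:     0  1  2  3  4  5  6  7  8  9
g(k):  0  1  2  0  1  2  3  4  0  1
So g(9) = 1.
By the Sprague-Grundy theorem, the Grundy value of a sum of independent games is the XOR of the component values.
Combined value = 1 ⊕ 1 = 0.

0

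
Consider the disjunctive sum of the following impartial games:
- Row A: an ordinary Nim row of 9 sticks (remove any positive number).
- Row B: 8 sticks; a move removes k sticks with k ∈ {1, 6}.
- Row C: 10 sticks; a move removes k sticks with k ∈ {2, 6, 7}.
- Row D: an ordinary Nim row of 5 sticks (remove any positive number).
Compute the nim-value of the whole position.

14

Row A is a plain Nim row of size 9, so its Grundy value is 9.
Grundy values for row B (subtraction set {1, 6}):
g(0) = mex{} = 0
g(1) = mex{0} = 1
g(2) = mex{1} = 0
g(3) = mex{0} = 1
g(4) = mex{1} = 0
g(5) = mex{0} = 1
g(6) = mex{0,1} = 2
g(7) = mex{1,2} = 0
g(8) = mex{0} = 1
So g(8) = 1.
Grundy values for row C (subtraction set {2, 6, 7}):
k:     0  1  2  3  4  5  6  7  8  9 10
g(k):  0  0  1  1  0  0  1  1  2  0  3
So g(10) = 3.
Row D is a plain Nim row of size 5, so its Grundy value is 5.
The value of a disjunctive sum is the nim-sum of the parts.
Combined value = 9 XOR 1 XOR 3 XOR 5 = 14.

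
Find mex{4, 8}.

0 is not in the set, so the mex is 0.

0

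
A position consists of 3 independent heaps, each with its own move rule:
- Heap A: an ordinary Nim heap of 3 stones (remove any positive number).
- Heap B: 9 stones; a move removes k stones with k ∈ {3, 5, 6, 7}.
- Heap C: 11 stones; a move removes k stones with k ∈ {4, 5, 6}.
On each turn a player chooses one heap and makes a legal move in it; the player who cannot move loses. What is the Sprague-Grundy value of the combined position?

Heap A is a plain Nim heap of size 3, so its Grundy value is 3.
Build the Grundy sequence for heap B with g(k) = mex{g(k−s) : s ∈ {3, 5, 6, 7}, s ≤ k}:
k:     0  1  2  3  4  5  6  7  8  9
g(k):  0  0  0  1  1  1  2  2  2  3
So g(9) = 3.
For heap C, compute g(0), g(1), … with moves {4, 5, 6}:
k:     0  1  2  3  4  5  6  7  8  9 10 11
g(k):  0  0  0  0  1  1  1  1  2  2  0  0
So g(11) = 0.
By the Sprague-Grundy theorem, the Grundy value of a sum of independent games is the XOR of the component values.
Combined value = 3 XOR 3 XOR 0 = 0.

0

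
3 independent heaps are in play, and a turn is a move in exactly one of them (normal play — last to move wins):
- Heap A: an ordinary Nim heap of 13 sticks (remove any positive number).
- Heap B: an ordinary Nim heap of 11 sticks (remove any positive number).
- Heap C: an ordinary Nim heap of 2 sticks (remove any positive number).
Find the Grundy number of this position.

4

Heap A is a plain Nim heap of size 13, so its Grundy value is 13.
Heap B is a plain Nim heap of size 11, so its Grundy value is 11.
Heap C is a plain Nim heap of size 2, so its Grundy value is 2.
By the Sprague-Grundy theorem, the Grundy value of a sum of independent games is the XOR of the component values.
Combined value = 13 ⊕ 11 ⊕ 2 = 4.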